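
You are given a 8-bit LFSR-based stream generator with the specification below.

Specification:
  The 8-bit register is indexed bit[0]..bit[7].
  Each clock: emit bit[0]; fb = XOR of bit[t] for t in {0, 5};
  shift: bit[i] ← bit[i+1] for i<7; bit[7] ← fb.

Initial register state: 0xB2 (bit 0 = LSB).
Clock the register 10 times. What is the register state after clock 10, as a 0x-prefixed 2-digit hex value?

0x73

reg_0 = 0xB2
clock 1: out=0, reg = 0xD9
clock 2: out=1, reg = 0xEC
clock 3: out=0, reg = 0xF6
clock 4: out=0, reg = 0xFB
clock 5: out=1, reg = 0x7D
clock 6: out=1, reg = 0x3E
clock 7: out=0, reg = 0x9F
clock 8: out=1, reg = 0xCF
clock 9: out=1, reg = 0xE7
clock 10: out=1, reg = 0x73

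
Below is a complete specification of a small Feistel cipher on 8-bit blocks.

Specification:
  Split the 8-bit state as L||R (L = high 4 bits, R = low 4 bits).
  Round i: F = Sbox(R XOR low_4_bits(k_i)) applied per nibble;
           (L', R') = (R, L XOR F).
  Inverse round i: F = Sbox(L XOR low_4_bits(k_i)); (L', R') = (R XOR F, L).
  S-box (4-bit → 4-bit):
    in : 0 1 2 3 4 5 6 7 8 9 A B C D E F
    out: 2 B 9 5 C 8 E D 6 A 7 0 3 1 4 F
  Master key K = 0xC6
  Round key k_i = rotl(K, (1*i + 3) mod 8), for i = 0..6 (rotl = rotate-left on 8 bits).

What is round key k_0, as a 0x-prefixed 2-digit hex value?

0x36

K = 0xC6
k_0 = rotl(K, (1*0+3) mod 8) = rotl(K, 3) = 0x36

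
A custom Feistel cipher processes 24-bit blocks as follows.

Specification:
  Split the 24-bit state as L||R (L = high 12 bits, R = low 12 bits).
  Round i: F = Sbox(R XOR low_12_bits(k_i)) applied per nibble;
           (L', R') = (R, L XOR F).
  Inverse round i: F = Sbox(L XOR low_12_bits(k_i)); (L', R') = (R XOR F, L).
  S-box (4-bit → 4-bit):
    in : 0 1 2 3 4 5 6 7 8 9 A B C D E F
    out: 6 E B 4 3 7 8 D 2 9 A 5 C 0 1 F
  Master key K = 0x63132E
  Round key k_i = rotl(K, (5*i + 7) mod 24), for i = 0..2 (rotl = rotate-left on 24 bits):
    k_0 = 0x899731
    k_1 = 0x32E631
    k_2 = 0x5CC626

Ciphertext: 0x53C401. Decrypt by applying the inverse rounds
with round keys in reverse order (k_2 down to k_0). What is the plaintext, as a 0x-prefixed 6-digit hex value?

0xA86D36

s_0 = ciphertext = 0x53C401
s_1 = InvRound(s_0, k_2) = 0x0EB53C
s_2 = InvRound(s_1, k_1) = 0xD360EB
s_3 = InvRound(s_2, k_0) = 0xA86D36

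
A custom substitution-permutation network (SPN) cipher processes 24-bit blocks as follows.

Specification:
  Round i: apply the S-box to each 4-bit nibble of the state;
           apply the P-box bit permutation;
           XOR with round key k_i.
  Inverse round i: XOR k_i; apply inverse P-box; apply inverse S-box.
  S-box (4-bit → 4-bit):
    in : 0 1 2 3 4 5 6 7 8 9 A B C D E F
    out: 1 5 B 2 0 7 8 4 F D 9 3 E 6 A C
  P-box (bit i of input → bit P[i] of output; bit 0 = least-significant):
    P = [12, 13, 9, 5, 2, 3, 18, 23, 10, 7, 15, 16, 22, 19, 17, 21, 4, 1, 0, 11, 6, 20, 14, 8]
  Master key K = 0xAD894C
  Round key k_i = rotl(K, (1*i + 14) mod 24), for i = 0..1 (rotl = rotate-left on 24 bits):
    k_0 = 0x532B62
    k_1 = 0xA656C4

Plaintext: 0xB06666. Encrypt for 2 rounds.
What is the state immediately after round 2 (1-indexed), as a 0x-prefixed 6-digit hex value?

s_0 = plaintext = 0xB06666
s_1 = Round(s_0, k_0) = 0xE22B12
s_2 = Round(s_1, k_1) = 0xDA6B72

0xDA6B72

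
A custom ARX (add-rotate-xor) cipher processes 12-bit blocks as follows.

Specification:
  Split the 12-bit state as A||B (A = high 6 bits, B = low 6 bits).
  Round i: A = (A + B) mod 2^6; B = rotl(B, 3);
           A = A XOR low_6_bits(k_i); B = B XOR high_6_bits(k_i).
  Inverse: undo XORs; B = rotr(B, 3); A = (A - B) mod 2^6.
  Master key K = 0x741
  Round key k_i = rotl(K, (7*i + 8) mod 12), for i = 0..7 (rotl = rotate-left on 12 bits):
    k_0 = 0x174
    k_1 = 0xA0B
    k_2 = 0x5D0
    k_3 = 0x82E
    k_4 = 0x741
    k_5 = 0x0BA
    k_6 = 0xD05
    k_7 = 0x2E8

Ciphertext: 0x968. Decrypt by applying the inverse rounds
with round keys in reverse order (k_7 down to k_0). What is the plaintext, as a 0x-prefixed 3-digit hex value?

s_0 = ciphertext = 0x968
s_1 = InvRound(s_0, k_7) = 0xC5C
s_2 = InvRound(s_1, k_6) = 0xBC5
s_3 = InvRound(s_2, k_5) = 0x778
s_4 = InvRound(s_3, k_4) = 0xC2C
s_5 = InvRound(s_4, k_3) = 0xF61
s_6 = InvRound(s_5, k_2) = 0xDF6
s_7 = InvRound(s_6, k_1) = 0x273
s_8 = InvRound(s_7, k_0) = 0x1F6

0x1F6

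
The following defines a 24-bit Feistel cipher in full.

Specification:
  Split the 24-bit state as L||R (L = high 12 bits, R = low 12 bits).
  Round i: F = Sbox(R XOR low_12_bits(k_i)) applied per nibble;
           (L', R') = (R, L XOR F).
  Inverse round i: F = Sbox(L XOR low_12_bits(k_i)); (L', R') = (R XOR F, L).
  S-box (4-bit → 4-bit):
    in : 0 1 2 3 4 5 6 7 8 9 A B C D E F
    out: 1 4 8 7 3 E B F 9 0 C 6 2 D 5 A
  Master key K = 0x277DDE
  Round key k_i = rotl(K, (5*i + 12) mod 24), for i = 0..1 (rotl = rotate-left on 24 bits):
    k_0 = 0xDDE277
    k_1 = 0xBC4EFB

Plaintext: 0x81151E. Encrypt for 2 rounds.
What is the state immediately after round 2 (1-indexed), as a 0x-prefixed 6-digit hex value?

s_0 = plaintext = 0x81151E
s_1 = Round(s_0, k_0) = 0x51E7A1
s_2 = Round(s_1, k_1) = 0x7A15F2

0x7A15F2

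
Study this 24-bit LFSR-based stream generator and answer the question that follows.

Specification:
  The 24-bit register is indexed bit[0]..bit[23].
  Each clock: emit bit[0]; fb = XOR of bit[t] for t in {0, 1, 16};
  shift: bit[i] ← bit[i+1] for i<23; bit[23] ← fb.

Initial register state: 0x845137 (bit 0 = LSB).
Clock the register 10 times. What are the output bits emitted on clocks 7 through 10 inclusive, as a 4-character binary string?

0010

reg_0 = 0x845137
clock 1: out=1, reg = 0x42289B
clock 2: out=1, reg = 0x21144D
clock 3: out=1, reg = 0x108A26
clock 4: out=0, reg = 0x884513
clock 5: out=1, reg = 0x442289
clock 6: out=1, reg = 0xA21144
clock 7: out=0, reg = 0x5108A2
clock 8: out=0, reg = 0x288451
clock 9: out=1, reg = 0x944228
clock 10: out=0, reg = 0x4A2114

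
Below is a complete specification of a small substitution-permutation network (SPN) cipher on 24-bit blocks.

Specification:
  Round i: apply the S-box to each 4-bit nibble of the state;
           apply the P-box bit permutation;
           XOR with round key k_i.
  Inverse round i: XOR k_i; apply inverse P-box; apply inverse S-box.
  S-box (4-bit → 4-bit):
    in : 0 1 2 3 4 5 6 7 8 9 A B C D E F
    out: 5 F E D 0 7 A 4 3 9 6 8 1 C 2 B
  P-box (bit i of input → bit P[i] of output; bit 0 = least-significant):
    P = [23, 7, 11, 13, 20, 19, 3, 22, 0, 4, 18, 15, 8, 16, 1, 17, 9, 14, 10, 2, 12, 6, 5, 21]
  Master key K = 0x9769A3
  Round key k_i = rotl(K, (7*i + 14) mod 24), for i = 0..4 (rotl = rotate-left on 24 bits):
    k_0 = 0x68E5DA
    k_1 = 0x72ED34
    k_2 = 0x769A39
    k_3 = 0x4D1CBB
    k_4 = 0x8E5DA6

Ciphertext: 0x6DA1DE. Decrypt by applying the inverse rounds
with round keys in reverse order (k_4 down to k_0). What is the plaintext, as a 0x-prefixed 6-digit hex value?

s_0 = ciphertext = 0x6DA1DE
s_1 = InvRound(s_0, k_4) = 0x1A66D3
s_2 = InvRound(s_1, k_3) = 0x58673D
s_3 = InvRound(s_2, k_2) = 0x929DED
s_4 = InvRound(s_3, k_1) = 0xFE48DF
s_5 = InvRound(s_4, k_0) = 0x4D93C3

0x4D93C3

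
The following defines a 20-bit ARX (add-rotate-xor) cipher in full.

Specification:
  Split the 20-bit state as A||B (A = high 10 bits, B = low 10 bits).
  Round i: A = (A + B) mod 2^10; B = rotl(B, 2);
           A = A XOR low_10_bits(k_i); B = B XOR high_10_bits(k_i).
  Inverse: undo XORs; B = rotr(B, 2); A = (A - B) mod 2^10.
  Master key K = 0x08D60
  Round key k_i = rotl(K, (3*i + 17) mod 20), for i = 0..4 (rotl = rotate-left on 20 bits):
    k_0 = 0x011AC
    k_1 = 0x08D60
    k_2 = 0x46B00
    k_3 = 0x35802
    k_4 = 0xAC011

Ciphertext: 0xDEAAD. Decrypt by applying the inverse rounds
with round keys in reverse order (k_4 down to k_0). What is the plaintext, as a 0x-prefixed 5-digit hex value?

s_0 = ciphertext = 0xDEAAD
s_1 = InvRound(s_0, k_4) = 0x99107
s_2 = InvRound(s_1, k_3) = 0x3C974
s_3 = InvRound(s_2, k_2) = 0x75E1B
s_4 = InvRound(s_3, k_1) = 0x0A48E
s_5 = InvRound(s_4, k_0) = 0xD8E22

0xD8E22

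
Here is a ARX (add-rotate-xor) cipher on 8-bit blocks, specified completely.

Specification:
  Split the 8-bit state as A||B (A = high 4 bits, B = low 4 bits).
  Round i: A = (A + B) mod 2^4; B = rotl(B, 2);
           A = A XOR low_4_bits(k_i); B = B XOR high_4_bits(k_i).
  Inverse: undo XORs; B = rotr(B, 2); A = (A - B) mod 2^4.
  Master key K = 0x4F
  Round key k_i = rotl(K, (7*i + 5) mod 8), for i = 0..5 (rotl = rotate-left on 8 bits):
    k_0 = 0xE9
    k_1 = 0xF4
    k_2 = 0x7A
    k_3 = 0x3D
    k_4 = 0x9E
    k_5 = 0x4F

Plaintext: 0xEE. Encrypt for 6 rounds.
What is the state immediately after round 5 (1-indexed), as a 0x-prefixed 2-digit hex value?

s_0 = plaintext = 0xEE
s_1 = Round(s_0, k_0) = 0x55
s_2 = Round(s_1, k_1) = 0xEA
s_3 = Round(s_2, k_2) = 0x2D
s_4 = Round(s_3, k_3) = 0x24
s_5 = Round(s_4, k_4) = 0x88
s_6 = Round(s_5, k_5) = 0xF6

0x88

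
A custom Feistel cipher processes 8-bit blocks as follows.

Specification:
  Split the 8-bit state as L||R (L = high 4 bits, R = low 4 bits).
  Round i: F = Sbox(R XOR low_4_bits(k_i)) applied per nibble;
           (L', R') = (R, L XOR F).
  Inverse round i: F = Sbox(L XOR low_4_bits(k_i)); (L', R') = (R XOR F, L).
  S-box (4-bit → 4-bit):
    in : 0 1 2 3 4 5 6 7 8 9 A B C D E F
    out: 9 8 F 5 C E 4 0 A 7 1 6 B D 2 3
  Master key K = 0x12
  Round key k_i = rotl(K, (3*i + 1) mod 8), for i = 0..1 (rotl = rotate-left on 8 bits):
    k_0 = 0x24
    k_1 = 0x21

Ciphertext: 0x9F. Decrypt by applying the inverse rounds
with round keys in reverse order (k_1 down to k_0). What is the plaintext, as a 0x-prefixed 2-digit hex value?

0x15

s_0 = ciphertext = 0x9F
s_1 = InvRound(s_0, k_1) = 0x59
s_2 = InvRound(s_1, k_0) = 0x15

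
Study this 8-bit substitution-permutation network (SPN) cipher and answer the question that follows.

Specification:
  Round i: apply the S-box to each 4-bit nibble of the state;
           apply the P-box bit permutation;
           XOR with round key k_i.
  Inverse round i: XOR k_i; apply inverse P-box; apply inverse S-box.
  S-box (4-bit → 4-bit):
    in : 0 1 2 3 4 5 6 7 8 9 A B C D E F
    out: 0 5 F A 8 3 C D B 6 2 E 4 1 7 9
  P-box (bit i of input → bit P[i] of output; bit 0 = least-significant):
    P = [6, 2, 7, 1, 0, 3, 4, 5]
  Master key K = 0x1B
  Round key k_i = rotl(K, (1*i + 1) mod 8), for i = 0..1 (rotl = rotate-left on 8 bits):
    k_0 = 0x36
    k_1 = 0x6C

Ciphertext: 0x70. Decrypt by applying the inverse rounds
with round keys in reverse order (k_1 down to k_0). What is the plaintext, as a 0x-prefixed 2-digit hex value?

0x39

s_0 = ciphertext = 0x70
s_1 = InvRound(s_0, k_1) = 0x9A
s_2 = InvRound(s_1, k_0) = 0x39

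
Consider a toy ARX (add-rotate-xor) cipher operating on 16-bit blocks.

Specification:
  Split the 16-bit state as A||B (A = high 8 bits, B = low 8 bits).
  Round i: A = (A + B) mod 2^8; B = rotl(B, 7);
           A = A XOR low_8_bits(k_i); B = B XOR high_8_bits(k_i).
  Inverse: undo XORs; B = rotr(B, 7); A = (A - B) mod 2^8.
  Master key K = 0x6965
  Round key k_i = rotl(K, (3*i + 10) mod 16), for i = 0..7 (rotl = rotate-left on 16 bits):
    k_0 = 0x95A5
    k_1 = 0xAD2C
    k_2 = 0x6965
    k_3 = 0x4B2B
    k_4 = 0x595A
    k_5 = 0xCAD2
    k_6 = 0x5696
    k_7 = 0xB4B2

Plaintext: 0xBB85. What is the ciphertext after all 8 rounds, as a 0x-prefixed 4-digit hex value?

0xE1E1

s_0 = plaintext = 0xBB85
s_1 = Round(s_0, k_0) = 0xE557
s_2 = Round(s_1, k_1) = 0x1006
s_3 = Round(s_2, k_2) = 0x736A
s_4 = Round(s_3, k_3) = 0xF67E
s_5 = Round(s_4, k_4) = 0x2E66
s_6 = Round(s_5, k_5) = 0x46F9
s_7 = Round(s_6, k_6) = 0xA9AA
s_8 = Round(s_7, k_7) = 0xE1E1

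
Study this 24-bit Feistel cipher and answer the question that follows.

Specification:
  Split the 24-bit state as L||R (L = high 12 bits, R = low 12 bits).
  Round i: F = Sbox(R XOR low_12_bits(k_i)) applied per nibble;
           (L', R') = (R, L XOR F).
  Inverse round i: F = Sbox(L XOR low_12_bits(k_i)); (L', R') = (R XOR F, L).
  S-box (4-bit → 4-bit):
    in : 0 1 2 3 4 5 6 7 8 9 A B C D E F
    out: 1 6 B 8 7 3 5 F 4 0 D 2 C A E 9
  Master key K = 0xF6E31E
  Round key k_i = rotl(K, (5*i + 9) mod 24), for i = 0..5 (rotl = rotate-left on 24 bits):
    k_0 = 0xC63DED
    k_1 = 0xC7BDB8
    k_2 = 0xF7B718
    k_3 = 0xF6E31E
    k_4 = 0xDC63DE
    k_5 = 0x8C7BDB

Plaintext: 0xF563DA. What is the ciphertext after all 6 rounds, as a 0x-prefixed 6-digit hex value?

0x5D6457

s_0 = plaintext = 0xF563DA
s_1 = Round(s_0, k_0) = 0x3DA1D9
s_2 = Round(s_1, k_1) = 0x1D9F8C
s_3 = Round(s_2, k_2) = 0xF8C5DE
s_4 = Round(s_3, k_3) = 0x5DEA4D
s_5 = Round(s_4, k_4) = 0xA4D5D6
s_6 = Round(s_5, k_5) = 0x5D6457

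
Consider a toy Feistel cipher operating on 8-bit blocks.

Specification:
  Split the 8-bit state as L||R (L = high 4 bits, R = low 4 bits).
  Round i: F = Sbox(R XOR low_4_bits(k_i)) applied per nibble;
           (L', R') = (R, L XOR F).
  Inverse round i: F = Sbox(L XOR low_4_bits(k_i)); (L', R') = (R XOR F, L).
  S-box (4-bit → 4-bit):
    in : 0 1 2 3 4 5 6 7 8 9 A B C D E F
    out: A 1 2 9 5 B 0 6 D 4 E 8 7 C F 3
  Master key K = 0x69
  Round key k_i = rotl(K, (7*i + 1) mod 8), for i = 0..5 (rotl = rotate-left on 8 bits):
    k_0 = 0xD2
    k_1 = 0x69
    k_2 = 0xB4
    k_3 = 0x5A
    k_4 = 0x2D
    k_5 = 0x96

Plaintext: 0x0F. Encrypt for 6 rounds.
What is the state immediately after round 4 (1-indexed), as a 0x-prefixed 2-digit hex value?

s_0 = plaintext = 0x0F
s_1 = Round(s_0, k_0) = 0xFC
s_2 = Round(s_1, k_1) = 0xC4
s_3 = Round(s_2, k_2) = 0x46
s_4 = Round(s_3, k_3) = 0x63
s_5 = Round(s_4, k_4) = 0x39
s_6 = Round(s_5, k_5) = 0x90

0x63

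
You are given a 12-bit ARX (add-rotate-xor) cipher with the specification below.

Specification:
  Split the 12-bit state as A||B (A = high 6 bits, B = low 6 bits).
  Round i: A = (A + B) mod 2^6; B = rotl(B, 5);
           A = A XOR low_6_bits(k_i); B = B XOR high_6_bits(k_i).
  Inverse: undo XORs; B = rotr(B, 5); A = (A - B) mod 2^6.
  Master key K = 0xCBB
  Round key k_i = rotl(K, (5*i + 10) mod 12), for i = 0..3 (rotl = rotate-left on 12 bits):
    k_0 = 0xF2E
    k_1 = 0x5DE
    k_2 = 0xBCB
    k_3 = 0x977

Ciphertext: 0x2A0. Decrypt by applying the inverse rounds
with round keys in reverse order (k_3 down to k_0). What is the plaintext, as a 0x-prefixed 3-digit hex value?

0x348

s_0 = ciphertext = 0x2A0
s_1 = InvRound(s_0, k_3) = 0xCCA
s_2 = InvRound(s_1, k_2) = 0xB4B
s_3 = InvRound(s_2, k_1) = 0xEF8
s_4 = InvRound(s_3, k_0) = 0x348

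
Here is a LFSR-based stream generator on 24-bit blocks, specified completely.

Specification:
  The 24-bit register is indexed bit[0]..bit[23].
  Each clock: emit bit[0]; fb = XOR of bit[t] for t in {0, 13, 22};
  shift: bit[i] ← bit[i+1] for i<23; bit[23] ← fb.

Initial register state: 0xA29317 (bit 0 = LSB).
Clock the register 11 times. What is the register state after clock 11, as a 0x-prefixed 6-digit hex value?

reg_0 = 0xA29317
clock 1: out=1, reg = 0xD1498B
clock 2: out=1, reg = 0x68A4C5
clock 3: out=1, reg = 0xB45262
clock 4: out=0, reg = 0x5A2931
clock 5: out=1, reg = 0xAD1498
clock 6: out=0, reg = 0x568A4C
clock 7: out=0, reg = 0xAB4526
clock 8: out=0, reg = 0x55A293
clock 9: out=1, reg = 0xAAD149
clock 10: out=1, reg = 0xD568A4
clock 11: out=0, reg = 0x6AB452

0x6AB452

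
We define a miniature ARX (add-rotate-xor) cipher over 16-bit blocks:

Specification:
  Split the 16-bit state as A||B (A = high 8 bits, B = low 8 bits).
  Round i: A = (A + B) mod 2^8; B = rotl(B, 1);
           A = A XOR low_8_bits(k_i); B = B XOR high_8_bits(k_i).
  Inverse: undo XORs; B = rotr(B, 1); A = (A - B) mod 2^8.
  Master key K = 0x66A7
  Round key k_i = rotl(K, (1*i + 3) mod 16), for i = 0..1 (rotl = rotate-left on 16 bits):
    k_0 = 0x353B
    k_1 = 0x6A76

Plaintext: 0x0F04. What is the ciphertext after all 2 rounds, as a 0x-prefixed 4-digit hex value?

s_0 = plaintext = 0x0F04
s_1 = Round(s_0, k_0) = 0x283D
s_2 = Round(s_1, k_1) = 0x1310

0x1310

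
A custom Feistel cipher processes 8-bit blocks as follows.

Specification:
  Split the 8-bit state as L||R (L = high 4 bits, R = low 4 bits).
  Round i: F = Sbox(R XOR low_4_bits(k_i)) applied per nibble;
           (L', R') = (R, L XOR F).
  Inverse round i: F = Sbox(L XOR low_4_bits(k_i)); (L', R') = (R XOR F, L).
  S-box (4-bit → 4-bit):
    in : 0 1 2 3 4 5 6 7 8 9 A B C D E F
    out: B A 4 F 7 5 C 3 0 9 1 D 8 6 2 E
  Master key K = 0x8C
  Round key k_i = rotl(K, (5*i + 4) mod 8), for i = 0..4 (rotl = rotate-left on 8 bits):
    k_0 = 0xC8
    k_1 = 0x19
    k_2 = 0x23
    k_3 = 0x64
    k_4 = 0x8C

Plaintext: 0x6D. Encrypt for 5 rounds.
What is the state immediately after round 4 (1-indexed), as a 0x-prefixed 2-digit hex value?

0xD5

s_0 = plaintext = 0x6D
s_1 = Round(s_0, k_0) = 0xD3
s_2 = Round(s_1, k_1) = 0x3C
s_3 = Round(s_2, k_2) = 0xCD
s_4 = Round(s_3, k_3) = 0xD5
s_5 = Round(s_4, k_4) = 0x54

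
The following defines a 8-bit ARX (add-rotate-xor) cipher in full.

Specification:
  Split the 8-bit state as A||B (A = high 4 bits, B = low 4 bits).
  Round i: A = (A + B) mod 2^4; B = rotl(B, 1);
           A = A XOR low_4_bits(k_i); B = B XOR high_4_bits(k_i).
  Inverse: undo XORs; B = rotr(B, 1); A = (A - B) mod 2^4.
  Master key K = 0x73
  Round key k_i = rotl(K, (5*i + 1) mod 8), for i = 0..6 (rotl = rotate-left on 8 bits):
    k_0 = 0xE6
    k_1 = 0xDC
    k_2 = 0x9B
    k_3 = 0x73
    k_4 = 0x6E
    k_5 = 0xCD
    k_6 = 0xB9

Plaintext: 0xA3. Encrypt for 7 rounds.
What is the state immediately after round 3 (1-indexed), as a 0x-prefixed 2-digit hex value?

s_0 = plaintext = 0xA3
s_1 = Round(s_0, k_0) = 0xB8
s_2 = Round(s_1, k_1) = 0xFC
s_3 = Round(s_2, k_2) = 0x00
s_4 = Round(s_3, k_3) = 0x37
s_5 = Round(s_4, k_4) = 0x48
s_6 = Round(s_5, k_5) = 0x1D
s_7 = Round(s_6, k_6) = 0x70

0x00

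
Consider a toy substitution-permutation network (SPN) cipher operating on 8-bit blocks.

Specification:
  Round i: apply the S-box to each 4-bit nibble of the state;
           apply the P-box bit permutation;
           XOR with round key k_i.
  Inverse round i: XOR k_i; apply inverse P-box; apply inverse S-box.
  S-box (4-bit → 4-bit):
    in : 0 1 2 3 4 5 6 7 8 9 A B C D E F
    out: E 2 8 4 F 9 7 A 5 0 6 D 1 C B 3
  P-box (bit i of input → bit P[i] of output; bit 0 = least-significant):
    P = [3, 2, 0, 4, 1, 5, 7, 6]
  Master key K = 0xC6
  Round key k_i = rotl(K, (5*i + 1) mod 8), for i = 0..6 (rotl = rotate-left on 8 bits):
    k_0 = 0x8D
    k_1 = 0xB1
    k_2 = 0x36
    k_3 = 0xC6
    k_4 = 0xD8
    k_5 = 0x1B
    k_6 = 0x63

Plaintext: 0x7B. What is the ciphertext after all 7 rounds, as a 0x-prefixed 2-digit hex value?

0x0E

s_0 = plaintext = 0x7B
s_1 = Round(s_0, k_0) = 0xF4
s_2 = Round(s_1, k_1) = 0x8E
s_3 = Round(s_2, k_2) = 0xA8
s_4 = Round(s_3, k_3) = 0x6F
s_5 = Round(s_4, k_4) = 0x76
s_6 = Round(s_5, k_5) = 0x76
s_7 = Round(s_6, k_6) = 0x0E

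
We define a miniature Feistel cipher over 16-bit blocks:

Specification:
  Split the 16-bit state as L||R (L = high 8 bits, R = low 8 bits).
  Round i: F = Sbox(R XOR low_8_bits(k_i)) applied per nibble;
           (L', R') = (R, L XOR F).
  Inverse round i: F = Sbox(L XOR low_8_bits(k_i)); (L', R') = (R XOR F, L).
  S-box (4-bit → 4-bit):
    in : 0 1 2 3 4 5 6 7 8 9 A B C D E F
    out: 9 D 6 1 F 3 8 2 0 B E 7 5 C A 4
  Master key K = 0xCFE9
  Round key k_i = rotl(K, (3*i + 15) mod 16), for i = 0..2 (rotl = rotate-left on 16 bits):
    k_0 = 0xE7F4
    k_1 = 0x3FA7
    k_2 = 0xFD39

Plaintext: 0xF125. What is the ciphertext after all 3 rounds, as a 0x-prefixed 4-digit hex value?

0x92DB

s_0 = plaintext = 0xF125
s_1 = Round(s_0, k_0) = 0x253C
s_2 = Round(s_1, k_1) = 0x3C92
s_3 = Round(s_2, k_2) = 0x92DB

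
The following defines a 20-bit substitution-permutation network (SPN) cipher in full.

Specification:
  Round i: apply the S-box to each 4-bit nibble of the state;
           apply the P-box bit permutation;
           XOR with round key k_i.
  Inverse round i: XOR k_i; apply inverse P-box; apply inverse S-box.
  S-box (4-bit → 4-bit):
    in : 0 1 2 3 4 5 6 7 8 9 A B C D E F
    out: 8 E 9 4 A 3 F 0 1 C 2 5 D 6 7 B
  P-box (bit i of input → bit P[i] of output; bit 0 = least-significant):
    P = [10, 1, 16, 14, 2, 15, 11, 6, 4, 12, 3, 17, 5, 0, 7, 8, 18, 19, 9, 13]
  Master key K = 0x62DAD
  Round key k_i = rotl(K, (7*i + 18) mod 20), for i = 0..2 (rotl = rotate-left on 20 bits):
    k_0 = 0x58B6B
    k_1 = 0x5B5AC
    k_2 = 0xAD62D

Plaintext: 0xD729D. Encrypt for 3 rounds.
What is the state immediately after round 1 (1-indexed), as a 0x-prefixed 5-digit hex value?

0xE8139

s_0 = plaintext = 0xD729D
s_1 = Round(s_0, k_0) = 0xE8139
s_2 = Round(s_1, k_1) = 0xAEF84
s_3 = Round(s_2, k_2) = 0x0869A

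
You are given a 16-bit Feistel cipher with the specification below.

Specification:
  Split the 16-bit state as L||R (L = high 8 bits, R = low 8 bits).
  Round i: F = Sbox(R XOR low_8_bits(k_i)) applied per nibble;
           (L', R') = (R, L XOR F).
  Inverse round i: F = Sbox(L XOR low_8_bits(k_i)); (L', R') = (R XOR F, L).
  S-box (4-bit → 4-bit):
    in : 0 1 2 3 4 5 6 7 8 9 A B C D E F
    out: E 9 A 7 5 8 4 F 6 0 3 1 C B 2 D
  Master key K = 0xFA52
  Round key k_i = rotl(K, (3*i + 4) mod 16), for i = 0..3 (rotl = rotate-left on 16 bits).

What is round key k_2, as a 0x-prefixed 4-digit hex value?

0x4BE9

K = 0xFA52
k_0 = rotl(K, (3*0+4) mod 16) = rotl(K, 4) = 0xA52F
k_1 = rotl(K, (3*1+4) mod 16) = rotl(K, 7) = 0x297D
k_2 = rotl(K, (3*2+4) mod 16) = rotl(K, 10) = 0x4BE9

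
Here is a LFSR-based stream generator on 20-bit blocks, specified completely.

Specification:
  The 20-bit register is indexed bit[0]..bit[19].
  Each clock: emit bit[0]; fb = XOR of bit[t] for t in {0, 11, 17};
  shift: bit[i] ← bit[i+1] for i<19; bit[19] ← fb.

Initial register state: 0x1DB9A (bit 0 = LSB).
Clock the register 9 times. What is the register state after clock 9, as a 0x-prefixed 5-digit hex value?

0x748ED

reg_0 = 0x1DB9A
clock 1: out=0, reg = 0x8EDCD
clock 2: out=1, reg = 0x476E6
clock 3: out=0, reg = 0x23B73
clock 4: out=1, reg = 0x91DB9
clock 5: out=1, reg = 0x48EDC
clock 6: out=0, reg = 0xA476E
clock 7: out=0, reg = 0xD23B7
clock 8: out=1, reg = 0xE91DB
clock 9: out=1, reg = 0x748ED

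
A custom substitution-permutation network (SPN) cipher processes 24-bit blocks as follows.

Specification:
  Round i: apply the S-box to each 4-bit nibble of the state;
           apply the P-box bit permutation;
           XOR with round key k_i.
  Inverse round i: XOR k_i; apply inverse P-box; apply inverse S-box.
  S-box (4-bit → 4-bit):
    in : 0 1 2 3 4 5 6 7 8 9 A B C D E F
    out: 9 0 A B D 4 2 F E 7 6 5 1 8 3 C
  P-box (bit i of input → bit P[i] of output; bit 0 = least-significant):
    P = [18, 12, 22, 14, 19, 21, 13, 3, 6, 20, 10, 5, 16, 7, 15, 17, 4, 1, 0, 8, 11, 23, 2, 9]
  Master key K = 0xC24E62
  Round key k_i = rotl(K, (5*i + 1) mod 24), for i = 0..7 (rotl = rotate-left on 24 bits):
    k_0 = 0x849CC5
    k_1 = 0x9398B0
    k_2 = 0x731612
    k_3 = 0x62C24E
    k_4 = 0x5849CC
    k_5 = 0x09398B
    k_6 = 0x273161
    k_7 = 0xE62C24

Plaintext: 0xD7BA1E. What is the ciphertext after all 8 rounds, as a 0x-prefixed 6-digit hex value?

s_0 = plaintext = 0xD7BA1E
s_1 = Round(s_0, k_0) = 0x910BD6
s_2 = Round(s_1, k_1) = 0x1084FC
s_3 = Round(s_2, k_2) = 0x75B3EA
s_4 = Round(s_3, k_3) = 0x9B582B
s_5 = Round(s_4, k_4) = 0xACC5F1
s_6 = Round(s_5, k_5) = 0x881D97
s_7 = Round(s_6, k_6) = 0xCB4246
s_8 = Round(s_7, k_7) = 0xFD941D

0xFD941D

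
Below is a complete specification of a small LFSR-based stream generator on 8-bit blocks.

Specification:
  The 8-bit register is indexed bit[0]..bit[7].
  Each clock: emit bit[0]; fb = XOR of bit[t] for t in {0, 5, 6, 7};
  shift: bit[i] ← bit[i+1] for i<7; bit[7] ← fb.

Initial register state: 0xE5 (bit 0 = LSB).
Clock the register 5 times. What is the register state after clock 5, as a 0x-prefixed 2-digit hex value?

reg_0 = 0xE5
clock 1: out=1, reg = 0x72
clock 2: out=0, reg = 0x39
clock 3: out=1, reg = 0x1C
clock 4: out=0, reg = 0x0E
clock 5: out=0, reg = 0x07

0x07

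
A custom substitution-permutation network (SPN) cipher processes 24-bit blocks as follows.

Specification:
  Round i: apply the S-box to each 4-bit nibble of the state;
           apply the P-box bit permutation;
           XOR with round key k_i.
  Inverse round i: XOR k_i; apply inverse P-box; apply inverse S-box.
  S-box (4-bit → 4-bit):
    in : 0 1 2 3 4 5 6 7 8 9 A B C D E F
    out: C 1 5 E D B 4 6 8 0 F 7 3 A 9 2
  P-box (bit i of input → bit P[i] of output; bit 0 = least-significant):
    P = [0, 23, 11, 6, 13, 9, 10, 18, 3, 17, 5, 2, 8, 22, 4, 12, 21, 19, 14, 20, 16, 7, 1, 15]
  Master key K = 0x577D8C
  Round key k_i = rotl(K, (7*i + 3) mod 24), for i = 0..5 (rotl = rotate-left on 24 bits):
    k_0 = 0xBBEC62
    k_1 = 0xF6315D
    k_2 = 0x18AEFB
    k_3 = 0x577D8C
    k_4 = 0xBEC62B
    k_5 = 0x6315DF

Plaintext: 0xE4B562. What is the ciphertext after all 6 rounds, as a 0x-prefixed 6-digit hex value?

0xB19366

s_0 = plaintext = 0xE4B562
s_1 = Round(s_0, k_0) = 0xC8217F
s_2 = Round(s_1, k_1) = 0x6736C5
s_3 = Round(s_2, k_2) = 0xD0DC88
s_4 = Round(s_3, k_3) = 0x01AD44
s_5 = Round(s_4, k_4) = 0xD87B7C
s_6 = Round(s_5, k_5) = 0xB19366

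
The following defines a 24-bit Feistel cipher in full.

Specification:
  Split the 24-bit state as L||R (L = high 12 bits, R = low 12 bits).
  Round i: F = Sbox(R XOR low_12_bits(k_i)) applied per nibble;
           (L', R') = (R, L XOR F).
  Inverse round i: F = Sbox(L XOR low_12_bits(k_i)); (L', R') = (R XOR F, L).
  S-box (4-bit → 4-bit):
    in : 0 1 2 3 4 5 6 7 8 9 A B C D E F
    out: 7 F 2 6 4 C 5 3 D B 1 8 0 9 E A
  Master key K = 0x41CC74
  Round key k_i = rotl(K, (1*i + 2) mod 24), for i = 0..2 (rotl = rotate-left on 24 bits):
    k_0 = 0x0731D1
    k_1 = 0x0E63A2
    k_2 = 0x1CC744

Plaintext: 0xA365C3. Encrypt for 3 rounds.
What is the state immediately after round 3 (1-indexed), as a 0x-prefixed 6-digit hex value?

s_0 = plaintext = 0xA365C3
s_1 = Round(s_0, k_0) = 0x5C3EC4
s_2 = Round(s_1, k_1) = 0xEC4C96
s_3 = Round(s_2, k_2) = 0xC96656

0xC96656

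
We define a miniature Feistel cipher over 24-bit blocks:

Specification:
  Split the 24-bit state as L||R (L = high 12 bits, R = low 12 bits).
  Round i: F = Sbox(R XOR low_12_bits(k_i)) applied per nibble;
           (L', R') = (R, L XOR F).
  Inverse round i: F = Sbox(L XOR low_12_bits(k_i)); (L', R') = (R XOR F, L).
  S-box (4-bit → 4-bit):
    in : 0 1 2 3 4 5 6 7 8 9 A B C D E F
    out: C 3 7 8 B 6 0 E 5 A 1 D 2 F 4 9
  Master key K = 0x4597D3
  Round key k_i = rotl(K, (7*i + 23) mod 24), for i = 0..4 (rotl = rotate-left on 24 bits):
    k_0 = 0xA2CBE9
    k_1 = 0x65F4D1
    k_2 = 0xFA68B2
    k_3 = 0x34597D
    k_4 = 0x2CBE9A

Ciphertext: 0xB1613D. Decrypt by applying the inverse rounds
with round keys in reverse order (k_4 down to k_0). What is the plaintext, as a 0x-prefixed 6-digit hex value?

s_0 = ciphertext = 0xB1613D
s_1 = InvRound(s_0, k_4) = 0x76FB16
s_2 = InvRound(s_1, k_3) = 0xF2176F
s_3 = InvRound(s_2, k_2) = 0x9C7F21
s_4 = InvRound(s_3, k_1) = 0x0119C7
s_5 = InvRound(s_4, k_0) = 0x452011

0x452011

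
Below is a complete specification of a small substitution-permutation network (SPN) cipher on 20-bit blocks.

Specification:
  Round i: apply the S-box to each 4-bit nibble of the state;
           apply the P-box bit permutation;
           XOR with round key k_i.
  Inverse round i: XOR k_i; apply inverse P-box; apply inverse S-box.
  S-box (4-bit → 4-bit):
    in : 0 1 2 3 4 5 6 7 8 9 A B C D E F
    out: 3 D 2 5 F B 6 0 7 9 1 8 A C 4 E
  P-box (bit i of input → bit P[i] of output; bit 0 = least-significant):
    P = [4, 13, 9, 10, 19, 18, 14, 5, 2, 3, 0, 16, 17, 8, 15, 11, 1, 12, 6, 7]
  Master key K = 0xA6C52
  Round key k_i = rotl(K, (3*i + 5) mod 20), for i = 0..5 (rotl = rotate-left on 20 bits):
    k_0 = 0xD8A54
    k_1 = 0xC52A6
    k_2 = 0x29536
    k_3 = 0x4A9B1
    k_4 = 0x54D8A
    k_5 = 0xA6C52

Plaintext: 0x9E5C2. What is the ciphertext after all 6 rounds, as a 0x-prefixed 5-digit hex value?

0x57B09

s_0 = plaintext = 0x9E5C2
s_1 = Round(s_0, k_0) = 0x82AFA
s_2 = Round(s_1, k_1) = 0x803D0
s_3 = Round(s_2, k_2) = 0x0E441
s_4 = Round(s_3, k_3) = 0x97F8E
s_5 = Round(s_4, k_4) = 0x80F01
s_6 = Round(s_5, k_5) = 0x57B09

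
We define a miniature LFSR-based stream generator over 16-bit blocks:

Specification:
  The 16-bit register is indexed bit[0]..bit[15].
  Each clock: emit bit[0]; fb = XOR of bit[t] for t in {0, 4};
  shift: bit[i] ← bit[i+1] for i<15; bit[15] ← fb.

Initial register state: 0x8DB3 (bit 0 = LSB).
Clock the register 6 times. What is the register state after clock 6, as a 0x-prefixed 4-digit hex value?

0xA236

reg_0 = 0x8DB3
clock 1: out=1, reg = 0x46D9
clock 2: out=1, reg = 0x236C
clock 3: out=0, reg = 0x11B6
clock 4: out=0, reg = 0x88DB
clock 5: out=1, reg = 0x446D
clock 6: out=1, reg = 0xA236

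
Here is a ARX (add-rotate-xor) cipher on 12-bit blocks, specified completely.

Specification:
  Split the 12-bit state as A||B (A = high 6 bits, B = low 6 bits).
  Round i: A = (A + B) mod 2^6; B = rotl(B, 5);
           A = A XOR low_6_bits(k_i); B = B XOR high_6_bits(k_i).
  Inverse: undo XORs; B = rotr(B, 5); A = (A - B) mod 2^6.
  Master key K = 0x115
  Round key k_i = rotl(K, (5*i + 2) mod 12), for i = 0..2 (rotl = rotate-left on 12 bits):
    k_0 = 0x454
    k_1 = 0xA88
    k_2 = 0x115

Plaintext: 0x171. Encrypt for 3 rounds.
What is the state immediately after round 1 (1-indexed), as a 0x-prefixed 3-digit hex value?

0x8A9

s_0 = plaintext = 0x171
s_1 = Round(s_0, k_0) = 0x8A9
s_2 = Round(s_1, k_1) = 0x0DE
s_3 = Round(s_2, k_2) = 0xD0B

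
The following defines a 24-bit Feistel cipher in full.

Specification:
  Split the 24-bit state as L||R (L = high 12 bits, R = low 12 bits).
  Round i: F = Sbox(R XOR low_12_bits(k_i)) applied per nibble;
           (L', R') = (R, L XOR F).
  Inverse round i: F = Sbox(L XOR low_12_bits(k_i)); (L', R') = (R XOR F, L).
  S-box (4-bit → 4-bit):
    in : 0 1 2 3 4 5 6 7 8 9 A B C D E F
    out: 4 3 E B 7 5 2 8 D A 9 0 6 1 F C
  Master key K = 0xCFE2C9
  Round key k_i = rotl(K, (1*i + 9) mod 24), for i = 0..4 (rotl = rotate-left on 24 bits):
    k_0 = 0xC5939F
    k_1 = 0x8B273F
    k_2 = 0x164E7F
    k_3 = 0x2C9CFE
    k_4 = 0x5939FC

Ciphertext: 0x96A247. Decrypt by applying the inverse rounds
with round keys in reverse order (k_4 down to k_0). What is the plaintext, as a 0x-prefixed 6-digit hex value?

s_0 = ciphertext = 0x96A247
s_1 = InvRound(s_0, k_4) = 0x6E596A
s_2 = InvRound(s_1, k_3) = 0x05A6E5
s_3 = InvRound(s_2, k_2) = 0x90005A
s_4 = InvRound(s_3, k_1) = 0xFE6900
s_5 = InvRound(s_4, k_0) = 0xF8AFE6

0xF8AFE6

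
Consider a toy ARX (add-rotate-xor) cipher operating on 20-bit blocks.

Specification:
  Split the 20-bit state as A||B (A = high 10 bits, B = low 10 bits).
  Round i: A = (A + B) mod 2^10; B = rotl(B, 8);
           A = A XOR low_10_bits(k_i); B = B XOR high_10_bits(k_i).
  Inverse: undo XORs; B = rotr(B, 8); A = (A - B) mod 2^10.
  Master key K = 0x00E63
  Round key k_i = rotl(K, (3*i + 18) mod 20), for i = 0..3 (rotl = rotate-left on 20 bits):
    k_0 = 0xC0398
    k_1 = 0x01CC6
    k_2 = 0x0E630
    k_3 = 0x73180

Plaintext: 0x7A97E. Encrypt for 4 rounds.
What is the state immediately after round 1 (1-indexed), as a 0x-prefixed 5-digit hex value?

s_0 = plaintext = 0x7A97E
s_1 = Round(s_0, k_0) = 0x3C15F
s_2 = Round(s_1, k_1) = 0xA2750
s_3 = Round(s_2, k_2) = 0xFA4ED
s_4 = Round(s_3, k_3) = 0x558F7

0x3C15F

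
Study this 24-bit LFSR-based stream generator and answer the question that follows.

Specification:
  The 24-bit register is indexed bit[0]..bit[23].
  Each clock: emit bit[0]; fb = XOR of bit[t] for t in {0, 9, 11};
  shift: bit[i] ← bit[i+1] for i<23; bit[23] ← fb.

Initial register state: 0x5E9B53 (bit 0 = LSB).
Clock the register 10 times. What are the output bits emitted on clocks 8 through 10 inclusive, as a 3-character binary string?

011

reg_0 = 0x5E9B53
clock 1: out=1, reg = 0xAF4DA9
clock 2: out=1, reg = 0x57A6D4
clock 3: out=0, reg = 0xABD36A
clock 4: out=0, reg = 0xD5E9B5
clock 5: out=1, reg = 0x6AF4DA
clock 6: out=0, reg = 0x357A6D
clock 7: out=1, reg = 0x9ABD36
clock 8: out=0, reg = 0xCD5E9B
clock 9: out=1, reg = 0xE6AF4D
clock 10: out=1, reg = 0xF357A6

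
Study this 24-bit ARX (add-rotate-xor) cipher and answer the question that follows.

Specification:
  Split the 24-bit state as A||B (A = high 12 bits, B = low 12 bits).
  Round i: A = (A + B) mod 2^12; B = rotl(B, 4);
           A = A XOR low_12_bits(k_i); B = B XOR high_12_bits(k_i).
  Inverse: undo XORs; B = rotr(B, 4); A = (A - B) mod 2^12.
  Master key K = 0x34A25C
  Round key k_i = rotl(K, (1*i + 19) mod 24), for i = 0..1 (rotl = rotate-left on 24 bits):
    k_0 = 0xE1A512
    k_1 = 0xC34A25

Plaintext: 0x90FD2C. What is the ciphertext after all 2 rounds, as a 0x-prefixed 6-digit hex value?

s_0 = plaintext = 0x90FD2C
s_1 = Round(s_0, k_0) = 0x329CD7
s_2 = Round(s_1, k_1) = 0xA25148

0xA25148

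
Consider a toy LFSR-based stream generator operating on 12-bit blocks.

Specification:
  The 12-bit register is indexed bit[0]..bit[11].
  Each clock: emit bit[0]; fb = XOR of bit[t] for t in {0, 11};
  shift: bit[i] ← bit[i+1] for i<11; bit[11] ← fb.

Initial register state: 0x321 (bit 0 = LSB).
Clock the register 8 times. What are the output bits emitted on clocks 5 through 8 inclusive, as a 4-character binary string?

reg_0 = 0x321
clock 1: out=1, reg = 0x990
clock 2: out=0, reg = 0xCC8
clock 3: out=0, reg = 0xE64
clock 4: out=0, reg = 0xF32
clock 5: out=0, reg = 0xF99
clock 6: out=1, reg = 0x7CC
clock 7: out=0, reg = 0x3E6
clock 8: out=0, reg = 0x1F3

0100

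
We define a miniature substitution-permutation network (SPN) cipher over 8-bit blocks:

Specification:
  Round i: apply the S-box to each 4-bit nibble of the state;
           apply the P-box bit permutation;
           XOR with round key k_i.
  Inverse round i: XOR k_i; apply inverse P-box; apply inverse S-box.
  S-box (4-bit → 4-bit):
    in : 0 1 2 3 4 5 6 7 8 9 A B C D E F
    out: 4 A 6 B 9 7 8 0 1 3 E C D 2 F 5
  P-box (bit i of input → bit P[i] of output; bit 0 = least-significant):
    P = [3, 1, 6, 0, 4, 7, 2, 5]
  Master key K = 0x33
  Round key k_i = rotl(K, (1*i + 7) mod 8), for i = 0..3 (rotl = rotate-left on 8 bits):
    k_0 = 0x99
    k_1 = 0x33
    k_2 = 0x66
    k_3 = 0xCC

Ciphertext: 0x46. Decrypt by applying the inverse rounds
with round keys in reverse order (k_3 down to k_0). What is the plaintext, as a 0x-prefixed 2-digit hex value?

0x74

s_0 = ciphertext = 0x46
s_1 = InvRound(s_0, k_3) = 0xD9
s_2 = InvRound(s_1, k_2) = 0xE3
s_3 = InvRound(s_2, k_1) = 0x90
s_4 = InvRound(s_3, k_0) = 0x74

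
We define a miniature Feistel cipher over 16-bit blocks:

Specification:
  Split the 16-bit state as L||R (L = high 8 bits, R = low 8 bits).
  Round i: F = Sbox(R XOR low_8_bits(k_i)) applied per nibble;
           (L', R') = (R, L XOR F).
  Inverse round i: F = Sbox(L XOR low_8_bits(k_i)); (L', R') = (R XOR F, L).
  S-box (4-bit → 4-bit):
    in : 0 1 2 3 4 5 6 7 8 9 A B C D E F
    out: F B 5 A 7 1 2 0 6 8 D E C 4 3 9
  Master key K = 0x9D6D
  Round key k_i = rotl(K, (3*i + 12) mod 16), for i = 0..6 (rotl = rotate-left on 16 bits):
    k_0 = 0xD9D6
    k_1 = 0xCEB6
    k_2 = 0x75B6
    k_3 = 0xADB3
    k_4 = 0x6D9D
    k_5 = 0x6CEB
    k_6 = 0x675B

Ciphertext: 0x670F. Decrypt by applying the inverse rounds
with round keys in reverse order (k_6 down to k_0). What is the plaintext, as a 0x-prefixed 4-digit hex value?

0xAFCD

s_0 = ciphertext = 0x670F
s_1 = InvRound(s_0, k_6) = 0xA367
s_2 = InvRound(s_1, k_5) = 0x11A3
s_3 = InvRound(s_2, k_4) = 0xCF11
s_4 = InvRound(s_3, k_3) = 0x1DCF
s_5 = InvRound(s_4, k_2) = 0x111D
s_6 = InvRound(s_5, k_1) = 0xCD11
s_7 = InvRound(s_6, k_0) = 0xAFCD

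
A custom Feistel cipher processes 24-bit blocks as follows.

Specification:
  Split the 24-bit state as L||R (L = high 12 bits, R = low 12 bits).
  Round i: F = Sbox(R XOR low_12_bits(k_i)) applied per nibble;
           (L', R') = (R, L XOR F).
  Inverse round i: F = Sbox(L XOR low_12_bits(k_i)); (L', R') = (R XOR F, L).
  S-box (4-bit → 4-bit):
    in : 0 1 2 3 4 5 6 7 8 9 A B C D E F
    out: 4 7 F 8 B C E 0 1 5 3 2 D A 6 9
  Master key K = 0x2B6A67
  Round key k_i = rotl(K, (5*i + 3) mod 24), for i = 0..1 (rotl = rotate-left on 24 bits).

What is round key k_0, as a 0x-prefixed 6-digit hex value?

K = 0x2B6A67
k_0 = rotl(K, (5*0+3) mod 24) = rotl(K, 3) = 0x5B5339

0x5B5339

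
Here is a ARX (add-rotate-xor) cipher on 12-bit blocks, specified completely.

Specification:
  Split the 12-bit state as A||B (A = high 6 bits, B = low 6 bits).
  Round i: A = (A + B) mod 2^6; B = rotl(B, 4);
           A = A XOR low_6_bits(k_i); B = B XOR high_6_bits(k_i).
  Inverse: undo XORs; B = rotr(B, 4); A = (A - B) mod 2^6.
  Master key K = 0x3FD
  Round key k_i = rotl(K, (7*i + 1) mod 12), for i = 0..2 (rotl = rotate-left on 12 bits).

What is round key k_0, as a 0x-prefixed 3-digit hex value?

K = 0x3FD
k_0 = rotl(K, (7*0+1) mod 12) = rotl(K, 1) = 0x7FA

0x7FA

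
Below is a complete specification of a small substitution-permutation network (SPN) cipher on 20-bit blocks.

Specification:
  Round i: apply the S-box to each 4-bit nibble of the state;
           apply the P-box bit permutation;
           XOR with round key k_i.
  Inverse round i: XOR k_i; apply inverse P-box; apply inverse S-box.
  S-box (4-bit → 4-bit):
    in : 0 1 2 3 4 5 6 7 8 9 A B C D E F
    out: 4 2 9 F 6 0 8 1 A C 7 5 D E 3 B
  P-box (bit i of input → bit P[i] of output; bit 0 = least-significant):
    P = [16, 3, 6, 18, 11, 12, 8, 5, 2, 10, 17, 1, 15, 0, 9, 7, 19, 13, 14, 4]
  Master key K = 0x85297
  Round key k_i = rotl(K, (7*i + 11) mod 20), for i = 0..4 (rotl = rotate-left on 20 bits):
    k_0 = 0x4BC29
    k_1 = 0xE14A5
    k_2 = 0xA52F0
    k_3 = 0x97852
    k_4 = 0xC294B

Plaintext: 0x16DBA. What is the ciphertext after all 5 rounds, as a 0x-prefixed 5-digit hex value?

s_0 = plaintext = 0x16DBA
s_1 = Round(s_0, k_0) = 0x791E3
s_2 = Round(s_1, k_1) = 0x30A6D
s_3 = Round(s_2, k_2) = 0x4348C
s_4 = Round(s_3, k_3) = 0xE8EB3
s_5 = Round(s_4, k_4) = 0x10486

0x10486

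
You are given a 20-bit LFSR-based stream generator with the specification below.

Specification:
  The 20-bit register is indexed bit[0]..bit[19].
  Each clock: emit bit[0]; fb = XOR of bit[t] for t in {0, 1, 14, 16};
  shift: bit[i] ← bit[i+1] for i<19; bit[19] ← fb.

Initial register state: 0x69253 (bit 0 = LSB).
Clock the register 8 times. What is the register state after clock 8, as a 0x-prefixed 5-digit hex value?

reg_0 = 0x69253
clock 1: out=1, reg = 0x34929
clock 2: out=1, reg = 0x9A494
clock 3: out=0, reg = 0xCD24A
clock 4: out=0, reg = 0x66925
clock 5: out=1, reg = 0x33492
clock 6: out=0, reg = 0x19A49
clock 7: out=1, reg = 0x0CD24
clock 8: out=0, reg = 0x86692

0x86692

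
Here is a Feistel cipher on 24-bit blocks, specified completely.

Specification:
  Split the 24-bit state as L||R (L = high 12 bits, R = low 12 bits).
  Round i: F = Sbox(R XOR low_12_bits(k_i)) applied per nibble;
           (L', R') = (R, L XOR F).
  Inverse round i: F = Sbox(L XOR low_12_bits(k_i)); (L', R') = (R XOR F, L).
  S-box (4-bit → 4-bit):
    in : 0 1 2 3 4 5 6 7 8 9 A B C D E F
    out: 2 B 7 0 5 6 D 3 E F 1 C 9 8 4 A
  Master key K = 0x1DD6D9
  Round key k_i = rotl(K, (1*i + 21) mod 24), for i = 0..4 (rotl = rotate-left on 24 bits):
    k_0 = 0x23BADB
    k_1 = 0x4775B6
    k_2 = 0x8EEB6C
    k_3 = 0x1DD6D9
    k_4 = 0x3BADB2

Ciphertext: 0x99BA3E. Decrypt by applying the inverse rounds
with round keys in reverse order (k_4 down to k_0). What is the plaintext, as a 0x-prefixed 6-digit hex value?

s_0 = ciphertext = 0x99BA3E
s_1 = InvRound(s_0, k_4) = 0xF4199B
s_2 = InvRound(s_1, k_3) = 0x665F41
s_3 = InvRound(s_2, k_2) = 0x76E665
s_4 = InvRound(s_3, k_1) = 0x1EB76E
s_5 = InvRound(s_4, k_0) = 0xB6C1EB

0xB6C1EB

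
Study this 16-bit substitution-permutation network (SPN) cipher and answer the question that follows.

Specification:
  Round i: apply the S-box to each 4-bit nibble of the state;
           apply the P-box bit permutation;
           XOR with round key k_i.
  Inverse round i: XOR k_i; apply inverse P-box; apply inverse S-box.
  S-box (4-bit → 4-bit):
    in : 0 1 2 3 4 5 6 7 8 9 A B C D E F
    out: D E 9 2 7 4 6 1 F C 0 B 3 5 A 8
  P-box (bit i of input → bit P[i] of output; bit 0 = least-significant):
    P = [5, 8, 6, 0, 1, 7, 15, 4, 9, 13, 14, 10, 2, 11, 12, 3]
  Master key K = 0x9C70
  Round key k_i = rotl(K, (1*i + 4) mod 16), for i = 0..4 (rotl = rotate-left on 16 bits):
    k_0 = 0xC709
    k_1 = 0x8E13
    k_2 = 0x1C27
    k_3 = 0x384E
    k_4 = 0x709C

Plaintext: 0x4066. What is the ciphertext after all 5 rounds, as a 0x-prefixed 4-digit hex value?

0xB472

s_0 = plaintext = 0x4066
s_1 = Round(s_0, k_0) = 0x18CD
s_2 = Round(s_1, k_1) = 0xF0F9
s_3 = Round(s_2, k_2) = 0x5A7E
s_4 = Round(s_3, k_3) = 0x294D
s_5 = Round(s_4, k_4) = 0xB472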